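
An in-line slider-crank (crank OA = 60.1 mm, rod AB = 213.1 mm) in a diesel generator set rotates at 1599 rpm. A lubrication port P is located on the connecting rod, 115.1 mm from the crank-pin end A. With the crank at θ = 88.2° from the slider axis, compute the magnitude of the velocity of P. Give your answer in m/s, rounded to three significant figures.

10.1

ω = 167.4 rad/s.  Crank-pin speed |V_A| = rω = 10.064 m/s, perpendicular to OA.
Rod angle: sinφ = −(r/L) sinθ ⇒ φ = -16.373°; ω_rod = −rω cosθ/√(L²−r²sin²θ) = -1.5461 rad/s.
V_P = V_A + ω_rod × AP, with AP = 0.1151 m along the rod.
Components: V_Px = −rω sinθ − a·ω_rod·sinφ = -10.109 m/s;  V_Py = rω cosθ + a·ω_rod·cosφ = +0.14537 m/s.
|V_P| = √(V_Px² + V_Py²) = 10.11 m/s.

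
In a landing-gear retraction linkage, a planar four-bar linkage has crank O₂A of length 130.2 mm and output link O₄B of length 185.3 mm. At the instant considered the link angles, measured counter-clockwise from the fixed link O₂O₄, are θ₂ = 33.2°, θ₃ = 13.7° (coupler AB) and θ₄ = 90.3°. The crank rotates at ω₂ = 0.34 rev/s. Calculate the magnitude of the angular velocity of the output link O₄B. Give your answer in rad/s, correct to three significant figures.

0.515

ω₂ = 2.136 rad/s (from 0.34 rev/s).
Differentiating the loop-closure r₂e^{iθ₂}+r₃e^{iθ₃}=r₁+r₄e^{iθ₄} gives r₂ω₂e^{iθ₂}+r₃ω₃e^{iθ₃}=r₄ω₄e^{iθ₄}.
Eliminating the other unknown: ω₄ = r₂ω₂ sin(θ₂−θ₃) / [r₄ sin(θ₄−θ₃)].
Numerator sine = +0.33381; denominator sine = +0.97278.
Result = 0.1302·2.136·(+0.33381) / (0.1853·(+0.97278)) = +0.51508 rad/s; magnitude 0.51508 rad/s.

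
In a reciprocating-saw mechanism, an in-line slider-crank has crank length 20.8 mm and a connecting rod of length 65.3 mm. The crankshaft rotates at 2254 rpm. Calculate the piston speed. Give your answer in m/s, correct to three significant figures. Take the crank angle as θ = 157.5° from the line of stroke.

1.32

ω = 2π·2254/60 = 236 rad/s
For an in-line slider-crank, x = r cosθ + √(L² − r² sin²θ), so v = −rω sinθ·[1 + r cosθ/√(L² − r² sin²θ)].
With r = 0.0208 m, L = 0.0653 m, θ = 157.5°: √(L² − r² sin²θ) = 0.064813 m.
v = −0.0208·236·0.38268·[1 + 0.0208·-0.92388/0.064813] = -1.3218 m/s.
|v| = 1.3218 m/s.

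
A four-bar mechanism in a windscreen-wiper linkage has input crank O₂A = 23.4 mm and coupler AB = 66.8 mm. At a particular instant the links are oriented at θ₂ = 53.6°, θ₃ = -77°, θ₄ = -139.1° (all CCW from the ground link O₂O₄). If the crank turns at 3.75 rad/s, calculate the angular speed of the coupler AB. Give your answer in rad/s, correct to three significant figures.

0.327

ω₂ = 3.75 rad/s
Differentiating the loop-closure r₂e^{iθ₂}+r₃e^{iθ₃}=r₁+r₄e^{iθ₄} gives r₂ω₂e^{iθ₂}+r₃ω₃e^{iθ₃}=r₄ω₄e^{iθ₄}.
Eliminating the other unknown: ω₃ = r₂ω₂ sin(θ₄−θ₂) / [r₃ sin(θ₃−θ₄)].
Numerator sine = +0.21985; denominator sine = +0.88377.
Result = 0.0234·3.75·(+0.21985) / (0.0668·(+0.88377)) = +0.32678 rad/s; magnitude 0.32678 rad/s.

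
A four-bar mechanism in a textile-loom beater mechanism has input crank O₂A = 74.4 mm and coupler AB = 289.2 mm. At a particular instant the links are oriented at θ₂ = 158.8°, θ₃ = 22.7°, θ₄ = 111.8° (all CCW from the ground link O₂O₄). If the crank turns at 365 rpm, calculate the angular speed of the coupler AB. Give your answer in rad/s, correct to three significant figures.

7.19

ω₂ = 38.22 rad/s (from 365 rpm).
Differentiating the loop-closure r₂e^{iθ₂}+r₃e^{iθ₃}=r₁+r₄e^{iθ₄} gives r₂ω₂e^{iθ₂}+r₃ω₃e^{iθ₃}=r₄ω₄e^{iθ₄}.
Eliminating the other unknown: ω₃ = r₂ω₂ sin(θ₄−θ₂) / [r₃ sin(θ₃−θ₄)].
Numerator sine = -0.73135; denominator sine = -0.99988.
Result = 0.0744·38.22·(-0.73135) / (0.2892·(-0.99988)) = +7.1925 rad/s; magnitude 7.1925 rad/s.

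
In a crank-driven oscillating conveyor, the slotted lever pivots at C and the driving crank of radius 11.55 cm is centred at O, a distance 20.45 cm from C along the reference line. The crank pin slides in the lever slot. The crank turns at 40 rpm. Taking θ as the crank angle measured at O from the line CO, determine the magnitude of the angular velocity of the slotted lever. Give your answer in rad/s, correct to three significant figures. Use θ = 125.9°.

ω = 4.189 rad/s (from 40 rpm).
Crank pin A relative to C: A = (d + r cosθ, r sinθ); lever angle φ = atan2(r sinθ, d + r cosθ).
Differentiating tanφ: φ̇ = rω(d cosθ + r)/(d² + r² + 2dr cosθ).
d² + r² + 2dr cosθ = |CA|² = 0.0274606 m²;  d cosθ + r = -0.0044131 m.
|ω_lever| = |0.1155·4.189·-0.0044131| / 0.0274606 = 0.077752 rad/s.

0.0778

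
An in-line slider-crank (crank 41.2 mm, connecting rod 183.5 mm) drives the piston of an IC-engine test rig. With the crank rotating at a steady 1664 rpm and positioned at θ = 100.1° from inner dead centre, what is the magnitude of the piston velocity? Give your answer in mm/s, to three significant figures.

6780

ω = 2π·1664/60 = 174.3 rad/s
For an in-line slider-crank, x = r cosθ + √(L² − r² sin²θ), so v = −rω sinθ·[1 + r cosθ/√(L² − r² sin²θ)].
With r = 0.0412 m, L = 0.1835 m, θ = 100.1°: √(L² − r² sin²θ) = 0.17896 m.
v = −0.0412·174.3·0.98450·[1 + 0.0412·-0.17537/0.17896] = -6.7826 m/s.
|v| = 6.7826 m/s = 6782.6 mm/s.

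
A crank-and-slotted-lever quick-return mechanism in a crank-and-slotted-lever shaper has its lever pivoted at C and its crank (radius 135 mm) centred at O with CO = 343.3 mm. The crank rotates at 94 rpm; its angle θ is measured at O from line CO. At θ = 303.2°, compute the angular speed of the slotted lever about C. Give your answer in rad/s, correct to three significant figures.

2.30

ω = 9.844 rad/s (from 94 rpm).
Crank pin A relative to C: A = (d + r cosθ, r sinθ); lever angle φ = atan2(r sinθ, d + r cosθ).
Differentiating tanφ: φ̇ = rω(d cosθ + r)/(d² + r² + 2dr cosθ).
d² + r² + 2dr cosθ = |CA|² = 0.186834 m²;  d cosθ + r = +0.32298 m.
|ω_lever| = |0.135·9.844·+0.32298| / 0.186834 = 2.2972 rad/s.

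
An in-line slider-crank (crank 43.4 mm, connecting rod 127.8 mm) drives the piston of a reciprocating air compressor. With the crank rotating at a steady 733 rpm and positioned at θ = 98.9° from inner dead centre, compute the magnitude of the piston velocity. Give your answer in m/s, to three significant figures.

3.11

ω = 2π·733/60 = 76.76 rad/s
For an in-line slider-crank, x = r cosθ + √(L² − r² sin²θ), so v = −rω sinθ·[1 + r cosθ/√(L² − r² sin²θ)].
With r = 0.0434 m, L = 0.1278 m, θ = 98.9°: √(L² − r² sin²θ) = 0.12039 m.
v = −0.0434·76.76·0.98796·[1 + 0.0434·-0.15471/0.12039] = -3.1077 m/s.
|v| = 3.1077 m/s.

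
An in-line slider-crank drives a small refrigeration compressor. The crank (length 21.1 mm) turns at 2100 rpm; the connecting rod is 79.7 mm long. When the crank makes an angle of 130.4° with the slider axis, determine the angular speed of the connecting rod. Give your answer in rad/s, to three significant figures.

38.5

ω = 219.9 rad/s (converted from 2100 rpm).
The rod makes angle φ with the slider axis where L sinφ = r sinθ; differentiating, L cosφ·φ̇ = r ω cosθ.
L cosφ = √(L² − r² sin²θ) = 0.078063 m.
|ω_rod| = r ω |cosθ| / √(L² − r² sin²θ) = 0.0211·219.9·0.64812/0.078063 = 38.525 rad/s.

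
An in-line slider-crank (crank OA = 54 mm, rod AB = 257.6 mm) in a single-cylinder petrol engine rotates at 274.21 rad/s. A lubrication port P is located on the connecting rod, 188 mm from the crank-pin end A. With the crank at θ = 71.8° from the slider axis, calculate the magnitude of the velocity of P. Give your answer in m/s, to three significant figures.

14.8

ω = 274.2 rad/s.  Crank-pin speed |V_A| = rω = 14.807 m/s, perpendicular to OA.
Rod angle: sinφ = −(r/L) sinθ ⇒ φ = -11.487°; ω_rod = −rω cosθ/√(L²−r²sin²θ) = -18.321 rad/s.
V_P = V_A + ω_rod × AP, with AP = 0.188 m along the rod.
Components: V_Px = −rω sinθ − a·ω_rod·sinφ = -14.752 m/s;  V_Py = rω cosθ + a·ω_rod·cosφ = +1.2496 m/s.
|V_P| = √(V_Px² + V_Py²) = 14.805 m/s.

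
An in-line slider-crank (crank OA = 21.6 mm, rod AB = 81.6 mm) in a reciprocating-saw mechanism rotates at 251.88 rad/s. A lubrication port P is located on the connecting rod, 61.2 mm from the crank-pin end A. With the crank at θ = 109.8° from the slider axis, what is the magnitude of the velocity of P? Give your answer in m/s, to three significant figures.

4.79

ω = 251.9 rad/s.  Crank-pin speed |V_A| = rω = 5.4406 m/s, perpendicular to OA.
Rod angle: sinφ = −(r/L) sinθ ⇒ φ = -14.422°; ω_rod = −rω cosθ/√(L²−r²sin²θ) = +23.32 rad/s.
V_P = V_A + ω_rod × AP, with AP = 0.0612 m along the rod.
Components: V_Px = −rω sinθ − a·ω_rod·sinφ = -4.7635 m/s;  V_Py = rω cosθ + a·ω_rod·cosφ = -0.46074 m/s.
|V_P| = √(V_Px² + V_Py²) = 4.7857 m/s.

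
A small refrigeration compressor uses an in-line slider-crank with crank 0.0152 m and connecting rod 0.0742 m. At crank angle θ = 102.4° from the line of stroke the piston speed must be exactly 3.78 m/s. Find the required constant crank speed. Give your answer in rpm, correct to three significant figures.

For an in-line slider-crank, |v_piston| = rω|sinθ|·[1 + r cosθ/√(L² − r² sin²θ)].
With r = 0.0152 m, L = 0.0742 m, θ = 102.4°: the bracketed kinematic factor |dx/dθ| = 0.014179 m.
ω = v/|dx/dθ| = 3.78/0.014179 = 266.59 rad/s.
N = 60ω/(2π) = 2545.8 rpm.

2550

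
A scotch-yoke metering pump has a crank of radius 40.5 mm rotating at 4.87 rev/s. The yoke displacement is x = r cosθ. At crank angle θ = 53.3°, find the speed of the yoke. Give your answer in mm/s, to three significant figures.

994

ω = 30.6 rad/s (from 4.87 rev/s).
x = r cosθ ⇒ ẋ = −rω sinθ.
|v| = rω|sinθ| = 0.0405·30.6·|sin 53.3°| = 0.99361 m/s = 993.61 mm/s.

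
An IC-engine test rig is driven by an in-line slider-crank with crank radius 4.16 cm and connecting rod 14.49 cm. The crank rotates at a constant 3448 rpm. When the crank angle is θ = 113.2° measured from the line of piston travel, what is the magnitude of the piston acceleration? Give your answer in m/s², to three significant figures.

3230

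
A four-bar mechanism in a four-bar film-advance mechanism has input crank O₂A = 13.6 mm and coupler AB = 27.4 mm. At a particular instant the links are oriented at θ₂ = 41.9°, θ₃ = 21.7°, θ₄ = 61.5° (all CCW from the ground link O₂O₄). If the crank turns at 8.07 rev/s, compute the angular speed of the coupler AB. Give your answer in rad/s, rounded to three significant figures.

13.2

ω₂ = 50.71 rad/s (from 8.07 rev/s).
Differentiating the loop-closure r₂e^{iθ₂}+r₃e^{iθ₃}=r₁+r₄e^{iθ₄} gives r₂ω₂e^{iθ₂}+r₃ω₃e^{iθ₃}=r₄ω₄e^{iθ₄}.
Eliminating the other unknown: ω₃ = r₂ω₂ sin(θ₄−θ₂) / [r₃ sin(θ₃−θ₄)].
Numerator sine = +0.33545; denominator sine = -0.64011.
Result = 0.0136·50.71·(+0.33545) / (0.0274·(-0.64011)) = -13.189 rad/s; magnitude 13.189 rad/s.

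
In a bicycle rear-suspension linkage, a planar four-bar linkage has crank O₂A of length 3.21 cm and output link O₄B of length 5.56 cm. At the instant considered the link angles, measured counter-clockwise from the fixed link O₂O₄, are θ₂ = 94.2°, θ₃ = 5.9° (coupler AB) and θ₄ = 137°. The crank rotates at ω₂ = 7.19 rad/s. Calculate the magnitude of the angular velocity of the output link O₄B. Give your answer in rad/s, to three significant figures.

5.51

ω₂ = 7.19 rad/s
Differentiating the loop-closure r₂e^{iθ₂}+r₃e^{iθ₃}=r₁+r₄e^{iθ₄} gives r₂ω₂e^{iθ₂}+r₃ω₃e^{iθ₃}=r₄ω₄e^{iθ₄}.
Eliminating the other unknown: ω₄ = r₂ω₂ sin(θ₂−θ₃) / [r₄ sin(θ₄−θ₃)].
Numerator sine = +0.99956; denominator sine = +0.75356.
Result = 0.0321·7.19·(+0.99956) / (0.0556·(+0.75356)) = +5.5062 rad/s; magnitude 5.5062 rad/s.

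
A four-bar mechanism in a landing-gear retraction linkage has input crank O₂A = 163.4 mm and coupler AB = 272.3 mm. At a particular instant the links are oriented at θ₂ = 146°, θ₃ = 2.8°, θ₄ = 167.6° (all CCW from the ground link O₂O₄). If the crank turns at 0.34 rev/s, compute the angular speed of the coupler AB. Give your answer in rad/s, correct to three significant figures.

ω₂ = 2.136 rad/s (from 0.34 rev/s).
Differentiating the loop-closure r₂e^{iθ₂}+r₃e^{iθ₃}=r₁+r₄e^{iθ₄} gives r₂ω₂e^{iθ₂}+r₃ω₃e^{iθ₃}=r₄ω₄e^{iθ₄}.
Eliminating the other unknown: ω₃ = r₂ω₂ sin(θ₄−θ₂) / [r₃ sin(θ₃−θ₄)].
Numerator sine = +0.36812; denominator sine = -0.26219.
Result = 0.1634·2.136·(+0.36812) / (0.2723·(-0.26219)) = -1.7999 rad/s; magnitude 1.7999 rad/s.

1.80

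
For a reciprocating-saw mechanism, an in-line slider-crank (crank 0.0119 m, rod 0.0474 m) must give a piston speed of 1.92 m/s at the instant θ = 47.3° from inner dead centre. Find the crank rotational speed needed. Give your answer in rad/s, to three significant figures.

187

For an in-line slider-crank, |v_piston| = rω|sinθ|·[1 + r cosθ/√(L² − r² sin²θ)].
With r = 0.0119 m, L = 0.0474 m, θ = 47.3°: the bracketed kinematic factor |dx/dθ| = 0.01026 m.
ω = v/|dx/dθ| = 1.92/0.01026 = 187.13 rad/s.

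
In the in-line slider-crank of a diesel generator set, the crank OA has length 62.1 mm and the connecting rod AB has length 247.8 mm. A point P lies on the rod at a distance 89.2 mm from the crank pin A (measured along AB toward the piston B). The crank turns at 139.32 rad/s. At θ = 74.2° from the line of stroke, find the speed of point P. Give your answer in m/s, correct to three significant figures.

8.67

ω = 139.3 rad/s.  Crank-pin speed |V_A| = rω = 8.6518 m/s, perpendicular to OA.
Rod angle: sinφ = −(r/L) sinθ ⇒ φ = -13.954°; ω_rod = −rω cosθ/√(L²−r²sin²θ) = -9.7955 rad/s.
V_P = V_A + ω_rod × AP, with AP = 0.0892 m along the rod.
Components: V_Px = −rω sinθ − a·ω_rod·sinφ = -8.5356 m/s;  V_Py = rω cosθ + a·ω_rod·cosφ = +1.5077 m/s.
|V_P| = √(V_Px² + V_Py²) = 8.6677 m/s.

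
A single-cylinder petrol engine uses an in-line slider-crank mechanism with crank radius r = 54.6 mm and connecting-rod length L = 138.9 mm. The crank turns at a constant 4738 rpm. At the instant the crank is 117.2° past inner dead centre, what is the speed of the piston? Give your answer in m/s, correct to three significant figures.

ω = 2π·4738/60 = 496.2 rad/s
For an in-line slider-crank, x = r cosθ + √(L² − r² sin²θ), so v = −rω sinθ·[1 + r cosθ/√(L² − r² sin²θ)].
With r = 0.0546 m, L = 0.1389 m, θ = 117.2°: √(L² − r² sin²θ) = 0.13013 m.
v = −0.0546·496.2·0.88942·[1 + 0.0546·-0.45710/0.13013] = -19.474 m/s.
|v| = 19.474 m/s.

19.5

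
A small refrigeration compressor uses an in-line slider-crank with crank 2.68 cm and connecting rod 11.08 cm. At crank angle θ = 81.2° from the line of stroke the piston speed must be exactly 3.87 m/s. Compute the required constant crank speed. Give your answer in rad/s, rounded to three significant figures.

141

For an in-line slider-crank, |v_piston| = rω|sinθ|·[1 + r cosθ/√(L² − r² sin²θ)].
With r = 0.0268 m, L = 0.1108 m, θ = 81.2°: the bracketed kinematic factor |dx/dθ| = 0.027494 m.
ω = v/|dx/dθ| = 3.87/0.027494 = 140.76 rad/s.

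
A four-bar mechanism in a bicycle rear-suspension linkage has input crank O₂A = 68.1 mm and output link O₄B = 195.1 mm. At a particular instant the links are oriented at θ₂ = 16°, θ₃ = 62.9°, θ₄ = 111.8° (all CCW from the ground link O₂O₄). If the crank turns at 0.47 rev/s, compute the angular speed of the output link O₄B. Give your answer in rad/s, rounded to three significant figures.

ω₂ = 2.953 rad/s (from 0.47 rev/s).
Differentiating the loop-closure r₂e^{iθ₂}+r₃e^{iθ₃}=r₁+r₄e^{iθ₄} gives r₂ω₂e^{iθ₂}+r₃ω₃e^{iθ₃}=r₄ω₄e^{iθ₄}.
Eliminating the other unknown: ω₄ = r₂ω₂ sin(θ₂−θ₃) / [r₄ sin(θ₄−θ₃)].
Numerator sine = -0.73016; denominator sine = +0.75356.
Result = 0.0681·2.953·(-0.73016) / (0.1951·(+0.75356)) = -0.99877 rad/s; magnitude 0.99877 rad/s.

0.999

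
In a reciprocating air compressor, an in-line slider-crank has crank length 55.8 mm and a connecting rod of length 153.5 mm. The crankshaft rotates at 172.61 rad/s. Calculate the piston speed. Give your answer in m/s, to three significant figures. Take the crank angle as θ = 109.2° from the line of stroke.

7.94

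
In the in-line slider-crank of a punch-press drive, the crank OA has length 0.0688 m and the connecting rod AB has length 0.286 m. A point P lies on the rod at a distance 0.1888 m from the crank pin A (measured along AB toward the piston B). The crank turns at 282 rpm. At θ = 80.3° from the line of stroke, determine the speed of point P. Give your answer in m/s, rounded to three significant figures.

ω = 29.53 rad/s.  Crank-pin speed |V_A| = rω = 2.0317 m/s, perpendicular to OA.
Rod angle: sinφ = −(r/L) sinθ ⇒ φ = -13.717°; ω_rod = −rω cosθ/√(L²−r²sin²θ) = -1.2321 rad/s.
V_P = V_A + ω_rod × AP, with AP = 0.1888 m along the rod.
Components: V_Px = −rω sinθ − a·ω_rod·sinφ = -2.0578 m/s;  V_Py = rω cosθ + a·ω_rod·cosφ = +0.11634 m/s.
|V_P| = √(V_Px² + V_Py²) = 2.0611 m/s.

2.06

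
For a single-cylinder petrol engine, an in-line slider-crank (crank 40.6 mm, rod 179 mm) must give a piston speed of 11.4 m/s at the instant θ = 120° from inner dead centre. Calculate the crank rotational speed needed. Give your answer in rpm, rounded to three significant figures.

3500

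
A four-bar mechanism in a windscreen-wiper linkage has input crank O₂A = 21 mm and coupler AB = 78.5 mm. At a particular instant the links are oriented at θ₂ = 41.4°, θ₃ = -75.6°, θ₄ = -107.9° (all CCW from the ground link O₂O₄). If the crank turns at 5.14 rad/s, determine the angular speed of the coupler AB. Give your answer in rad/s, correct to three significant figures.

1.31

ω₂ = 5.14 rad/s
Differentiating the loop-closure r₂e^{iθ₂}+r₃e^{iθ₃}=r₁+r₄e^{iθ₄} gives r₂ω₂e^{iθ₂}+r₃ω₃e^{iθ₃}=r₄ω₄e^{iθ₄}.
Eliminating the other unknown: ω₃ = r₂ω₂ sin(θ₄−θ₂) / [r₃ sin(θ₃−θ₄)].
Numerator sine = -0.51054; denominator sine = +0.53435.
Result = 0.021·5.14·(-0.51054) / (0.0785·(+0.53435)) = -1.3138 rad/s; magnitude 1.3138 rad/s.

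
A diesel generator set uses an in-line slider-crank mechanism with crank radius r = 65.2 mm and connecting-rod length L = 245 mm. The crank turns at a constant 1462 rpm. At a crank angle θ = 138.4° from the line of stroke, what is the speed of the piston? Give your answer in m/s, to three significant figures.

5.29

ω = 2π·1462/60 = 153.1 rad/s
For an in-line slider-crank, x = r cosθ + √(L² − r² sin²θ), so v = −rω sinθ·[1 + r cosθ/√(L² − r² sin²θ)].
With r = 0.0652 m, L = 0.245 m, θ = 138.4°: √(L² − r² sin²θ) = 0.24115 m.
v = −0.0652·153.1·0.66393·[1 + 0.0652·-0.74780/0.24115] = -5.2874 m/s.
|v| = 5.2874 m/s.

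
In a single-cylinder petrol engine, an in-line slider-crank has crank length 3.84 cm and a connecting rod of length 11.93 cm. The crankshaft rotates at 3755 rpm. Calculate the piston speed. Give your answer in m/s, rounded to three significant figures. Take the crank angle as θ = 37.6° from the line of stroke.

ω = 2π·3755/60 = 393.2 rad/s
For an in-line slider-crank, x = r cosθ + √(L² − r² sin²θ), so v = −rω sinθ·[1 + r cosθ/√(L² − r² sin²θ)].
With r = 0.0384 m, L = 0.1193 m, θ = 37.6°: √(L² − r² sin²θ) = 0.11698 m.
v = −0.0384·393.2·0.61015·[1 + 0.0384·0.79229/0.11698] = -11.609 m/s.
|v| = 11.609 m/s.

11.6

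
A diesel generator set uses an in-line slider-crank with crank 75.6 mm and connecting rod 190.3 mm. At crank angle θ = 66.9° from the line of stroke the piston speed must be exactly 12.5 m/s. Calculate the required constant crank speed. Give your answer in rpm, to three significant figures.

For an in-line slider-crank, |v_piston| = rω|sinθ|·[1 + r cosθ/√(L² − r² sin²θ)].
With r = 0.0756 m, L = 0.1903 m, θ = 66.9°: the bracketed kinematic factor |dx/dθ| = 0.081182 m.
ω = v/|dx/dθ| = 12.5/0.081182 = 153.97 rad/s.
N = 60ω/(2π) = 1470.3 rpm.

1470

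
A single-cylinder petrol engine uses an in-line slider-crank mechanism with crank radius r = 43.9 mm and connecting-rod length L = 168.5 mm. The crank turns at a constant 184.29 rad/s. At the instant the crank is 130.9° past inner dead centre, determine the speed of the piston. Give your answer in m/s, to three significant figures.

5.05

ω = 184.3 rad/s
For an in-line slider-crank, x = r cosθ + √(L² − r² sin²θ), so v = −rω sinθ·[1 + r cosθ/√(L² − r² sin²θ)].
With r = 0.0439 m, L = 0.1685 m, θ = 130.9°: √(L² − r² sin²θ) = 0.1652 m.
v = −0.0439·184.3·0.75585·[1 + 0.0439·-0.65474/0.1652] = -5.0511 m/s.
|v| = 5.0511 m/s.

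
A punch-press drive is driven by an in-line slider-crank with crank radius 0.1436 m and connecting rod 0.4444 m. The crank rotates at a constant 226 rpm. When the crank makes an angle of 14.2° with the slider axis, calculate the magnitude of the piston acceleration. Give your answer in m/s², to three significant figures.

ω = 2π·226/60 = 23.67 rad/s
x(θ) = r cosθ + √(L² − r² sin²θ); with ω constant, a = ω²·d²x/dθ².
d²x/dθ² = −r cosθ − r²(cos2θ)/√u − r⁴ sin²2θ/(4u^{3/2}),  u = L² − r² sin²θ = 0.19625 m².
Substituting r = 0.1436 m, L = 0.4444 m, θ = 14.2°: d²x/dθ² = -0.18044 m.
a = ω²·d²x/dθ² = (23.67)²·(-0.18044) = -101.06 m/s²;  |a| = 101.06 m/s².

101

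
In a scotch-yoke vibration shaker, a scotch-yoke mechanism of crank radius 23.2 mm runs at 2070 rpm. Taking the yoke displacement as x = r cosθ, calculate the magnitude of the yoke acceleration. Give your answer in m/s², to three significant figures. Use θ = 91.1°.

20.9

ω = 216.8 rad/s (from 2070 rpm).
x = r cosθ ⇒ ẍ = −rω² cosθ (ω constant).
|a| = rω²|cosθ| = 0.0232·(216.8)²·|cos 91.1°| = 20.928 m/s².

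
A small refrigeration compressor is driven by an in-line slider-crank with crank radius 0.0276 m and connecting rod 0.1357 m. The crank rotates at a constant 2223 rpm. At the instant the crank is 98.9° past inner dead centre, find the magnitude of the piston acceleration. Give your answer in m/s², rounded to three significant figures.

ω = 2π·2223/60 = 232.8 rad/s
x(θ) = r cosθ + √(L² − r² sin²θ); with ω constant, a = ω²·d²x/dθ².
d²x/dθ² = −r cosθ − r²(cos2θ)/√u − r⁴ sin²2θ/(4u^{3/2}),  u = L² − r² sin²θ = 0.017671 m².
Substituting r = 0.0276 m, L = 0.1357 m, θ = 98.9°: d²x/dθ² = +0.0097204 m.
a = ω²·d²x/dθ² = (232.8)²·(+0.0097204) = +526.77 m/s²;  |a| = 526.77 m/s².

527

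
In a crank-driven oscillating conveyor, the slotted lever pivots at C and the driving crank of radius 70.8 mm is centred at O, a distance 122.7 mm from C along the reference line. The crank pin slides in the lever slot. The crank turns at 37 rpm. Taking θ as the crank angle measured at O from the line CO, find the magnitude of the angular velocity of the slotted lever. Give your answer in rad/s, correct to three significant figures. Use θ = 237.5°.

0.125

ω = 3.875 rad/s (from 37 rpm).
Crank pin A relative to C: A = (d + r cosθ, r sinθ); lever angle φ = atan2(r sinθ, d + r cosθ).
Differentiating tanφ: φ̇ = rω(d cosθ + r)/(d² + r² + 2dr cosθ).
d² + r² + 2dr cosθ = |CA|² = 0.0107327 m²;  d cosθ + r = +0.0048733 m.
|ω_lever| = |0.0708·3.875·+0.0048733| / 0.0107327 = 0.12456 rad/s.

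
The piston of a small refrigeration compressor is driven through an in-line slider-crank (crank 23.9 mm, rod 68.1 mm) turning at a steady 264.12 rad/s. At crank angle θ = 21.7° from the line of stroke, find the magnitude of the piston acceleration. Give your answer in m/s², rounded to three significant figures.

1990

ω = 264.1 rad/s
x(θ) = r cosθ + √(L² − r² sin²θ); with ω constant, a = ω²·d²x/dθ².
d²x/dθ² = −r cosθ − r²(cos2θ)/√u − r⁴ sin²2θ/(4u^{3/2}),  u = L² − r² sin²θ = 0.00455952 m².
Substituting r = 0.0239 m, L = 0.0681 m, θ = 21.7°: d²x/dθ² = -0.028478 m.
a = ω²·d²x/dθ² = (264.1)²·(-0.028478) = -1986.6 m/s²;  |a| = 1986.6 m/s².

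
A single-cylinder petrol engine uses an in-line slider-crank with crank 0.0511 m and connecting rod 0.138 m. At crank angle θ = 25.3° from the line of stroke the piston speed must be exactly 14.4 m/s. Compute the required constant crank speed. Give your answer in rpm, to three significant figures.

4700

For an in-line slider-crank, |v_piston| = rω|sinθ|·[1 + r cosθ/√(L² − r² sin²θ)].
With r = 0.0511 m, L = 0.138 m, θ = 25.3°: the bracketed kinematic factor |dx/dθ| = 0.029242 m.
ω = v/|dx/dθ| = 14.4/0.029242 = 492.44 rad/s.
N = 60ω/(2π) = 4702.5 rpm.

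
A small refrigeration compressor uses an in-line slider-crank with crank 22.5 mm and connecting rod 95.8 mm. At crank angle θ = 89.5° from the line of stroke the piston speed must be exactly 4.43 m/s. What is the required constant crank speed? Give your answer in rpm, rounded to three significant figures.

For an in-line slider-crank, |v_piston| = rω|sinθ|·[1 + r cosθ/√(L² − r² sin²θ)].
With r = 0.0225 m, L = 0.0958 m, θ = 89.5°: the bracketed kinematic factor |dx/dθ| = 0.022547 m.
ω = v/|dx/dθ| = 4.43/0.022547 = 196.48 rad/s.
N = 60ω/(2π) = 1876.3 rpm.

1880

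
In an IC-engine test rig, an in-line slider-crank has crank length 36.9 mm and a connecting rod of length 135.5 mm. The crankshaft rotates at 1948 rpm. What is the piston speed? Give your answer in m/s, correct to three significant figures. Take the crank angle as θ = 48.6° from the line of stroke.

6.69

ω = 2π·1948/60 = 204 rad/s
For an in-line slider-crank, x = r cosθ + √(L² − r² sin²θ), so v = −rω sinθ·[1 + r cosθ/√(L² − r² sin²θ)].
With r = 0.0369 m, L = 0.1355 m, θ = 48.6°: √(L² − r² sin²θ) = 0.13264 m.
v = −0.0369·204·0.75011·[1 + 0.0369·0.66131/0.13264] = -6.6851 m/s.
|v| = 6.6851 m/s.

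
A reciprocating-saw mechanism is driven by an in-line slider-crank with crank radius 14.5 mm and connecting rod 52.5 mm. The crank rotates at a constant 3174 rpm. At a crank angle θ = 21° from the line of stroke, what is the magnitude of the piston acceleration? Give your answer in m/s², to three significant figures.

1830

ω = 2π·3174/60 = 332.4 rad/s
x(θ) = r cosθ + √(L² − r² sin²θ); with ω constant, a = ω²·d²x/dθ².
d²x/dθ² = −r cosθ − r²(cos2θ)/√u − r⁴ sin²2θ/(4u^{3/2}),  u = L² − r² sin²θ = 0.00272925 m².
Substituting r = 0.0145 m, L = 0.0525 m, θ = 21°: d²x/dθ² = -0.016562 m.
a = ω²·d²x/dθ² = (332.4)²·(-0.016562) = -1829.8 m/s²;  |a| = 1829.8 m/s².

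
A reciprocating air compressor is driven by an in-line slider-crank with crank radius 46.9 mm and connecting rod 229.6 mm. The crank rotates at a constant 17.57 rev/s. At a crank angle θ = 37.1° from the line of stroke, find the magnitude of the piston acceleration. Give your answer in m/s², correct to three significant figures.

ω = 2π·17.6 = 110.4 rad/s
x(θ) = r cosθ + √(L² − r² sin²θ); with ω constant, a = ω²·d²x/dθ².
d²x/dθ² = −r cosθ − r²(cos2θ)/√u − r⁴ sin²2θ/(4u^{3/2}),  u = L² − r² sin²θ = 0.0519158 m².
Substituting r = 0.0469 m, L = 0.2296 m, θ = 37.1°: d²x/dθ² = -0.04013 m.
a = ω²·d²x/dθ² = (110.4)²·(-0.04013) = -489.07 m/s²;  |a| = 489.07 m/s².

489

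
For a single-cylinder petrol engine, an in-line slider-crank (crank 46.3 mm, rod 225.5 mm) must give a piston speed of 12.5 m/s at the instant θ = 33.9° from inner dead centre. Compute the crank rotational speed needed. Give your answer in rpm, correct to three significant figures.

3950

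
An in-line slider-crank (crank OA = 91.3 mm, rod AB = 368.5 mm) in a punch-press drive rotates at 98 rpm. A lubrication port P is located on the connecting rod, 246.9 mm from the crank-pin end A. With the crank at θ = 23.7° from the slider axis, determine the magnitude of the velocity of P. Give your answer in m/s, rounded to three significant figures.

0.518

ω = 10.26 rad/s.  Crank-pin speed |V_A| = rω = 0.93697 m/s, perpendicular to OA.
Rod angle: sinφ = −(r/L) sinθ ⇒ φ = -5.715°; ω_rod = −rω cosθ/√(L²−r²sin²θ) = -2.3398 rad/s.
V_P = V_A + ω_rod × AP, with AP = 0.2469 m along the rod.
Components: V_Px = −rω sinθ − a·ω_rod·sinφ = -0.43415 m/s;  V_Py = rω cosθ + a·ω_rod·cosφ = +0.28311 m/s.
|V_P| = √(V_Px² + V_Py²) = 0.5183 m/s.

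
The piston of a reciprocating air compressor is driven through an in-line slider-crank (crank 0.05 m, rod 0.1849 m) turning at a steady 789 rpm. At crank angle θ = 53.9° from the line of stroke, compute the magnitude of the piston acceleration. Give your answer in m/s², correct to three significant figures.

174

ω = 2π·789/60 = 82.62 rad/s
x(θ) = r cosθ + √(L² − r² sin²θ); with ω constant, a = ω²·d²x/dθ².
d²x/dθ² = −r cosθ − r²(cos2θ)/√u − r⁴ sin²2θ/(4u^{3/2}),  u = L² − r² sin²θ = 0.0325559 m².
Substituting r = 0.05 m, L = 0.1849 m, θ = 53.9°: d²x/dθ² = -0.025465 m.
a = ω²·d²x/dθ² = (82.62)²·(-0.025465) = -173.84 m/s²;  |a| = 173.84 m/s².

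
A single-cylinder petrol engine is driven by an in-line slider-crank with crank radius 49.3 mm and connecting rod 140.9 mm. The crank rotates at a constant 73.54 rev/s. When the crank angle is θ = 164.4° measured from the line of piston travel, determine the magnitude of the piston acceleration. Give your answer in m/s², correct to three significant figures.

ω = 2π·73.5 = 462.1 rad/s
x(θ) = r cosθ + √(L² − r² sin²θ); with ω constant, a = ω²·d²x/dθ².
d²x/dθ² = −r cosθ − r²(cos2θ)/√u − r⁴ sin²2θ/(4u^{3/2}),  u = L² − r² sin²θ = 0.019677 m².
Substituting r = 0.0493 m, L = 0.1409 m, θ = 164.4°: d²x/dθ² = +0.03252 m.
a = ω²·d²x/dθ² = (462.1)²·(+0.03252) = +6943.1 m/s²;  |a| = 6943.1 m/s².

6940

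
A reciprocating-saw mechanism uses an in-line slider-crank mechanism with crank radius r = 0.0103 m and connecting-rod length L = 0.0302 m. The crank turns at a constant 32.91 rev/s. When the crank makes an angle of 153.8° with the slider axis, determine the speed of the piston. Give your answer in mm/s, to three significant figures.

649

ω = 2π·32.9 = 206.8 rad/s
For an in-line slider-crank, x = r cosθ + √(L² − r² sin²θ), so v = −rω sinθ·[1 + r cosθ/√(L² − r² sin²θ)].
With r = 0.0103 m, L = 0.0302 m, θ = 153.8°: √(L² − r² sin²θ) = 0.029856 m.
v = −0.0103·206.8·0.44151·[1 + 0.0103·-0.89726/0.029856] = -0.64925 m/s.
|v| = 0.64925 m/s = 649.25 mm/s.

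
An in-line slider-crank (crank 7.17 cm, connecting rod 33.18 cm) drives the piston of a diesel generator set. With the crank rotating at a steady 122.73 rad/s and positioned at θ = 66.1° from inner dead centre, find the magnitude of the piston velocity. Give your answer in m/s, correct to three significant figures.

8.76

ω = 122.7 rad/s
For an in-line slider-crank, x = r cosθ + √(L² − r² sin²θ), so v = −rω sinθ·[1 + r cosθ/√(L² − r² sin²θ)].
With r = 0.0717 m, L = 0.3318 m, θ = 66.1°: √(L² − r² sin²θ) = 0.32526 m.
v = −0.0717·122.7·0.91425·[1 + 0.0717·0.40514/0.32526] = -8.7637 m/s.
|v| = 8.7637 m/s.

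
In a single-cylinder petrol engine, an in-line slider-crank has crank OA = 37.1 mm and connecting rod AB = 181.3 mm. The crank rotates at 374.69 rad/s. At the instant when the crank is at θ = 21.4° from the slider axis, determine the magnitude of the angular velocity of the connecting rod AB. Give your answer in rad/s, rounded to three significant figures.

71.6

ω = 374.7 rad/s
The rod makes angle φ with the slider axis where L sinφ = r sinθ; differentiating, L cosφ·φ̇ = r ω cosθ.
L cosφ = √(L² − r² sin²θ) = 0.18079 m.
|ω_rod| = r ω |cosθ| / √(L² − r² sin²θ) = 0.0371·374.7·0.93106/0.18079 = 71.588 rad/s.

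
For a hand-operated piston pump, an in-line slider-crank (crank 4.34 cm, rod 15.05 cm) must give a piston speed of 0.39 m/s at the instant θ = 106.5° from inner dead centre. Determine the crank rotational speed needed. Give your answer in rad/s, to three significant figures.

For an in-line slider-crank, |v_piston| = rω|sinθ|·[1 + r cosθ/√(L² − r² sin²θ)].
With r = 0.0434 m, L = 0.1505 m, θ = 106.5°: the bracketed kinematic factor |dx/dθ| = 0.038066 m.
ω = v/|dx/dθ| = 0.39/0.038066 = 10.245 rad/s.

10.2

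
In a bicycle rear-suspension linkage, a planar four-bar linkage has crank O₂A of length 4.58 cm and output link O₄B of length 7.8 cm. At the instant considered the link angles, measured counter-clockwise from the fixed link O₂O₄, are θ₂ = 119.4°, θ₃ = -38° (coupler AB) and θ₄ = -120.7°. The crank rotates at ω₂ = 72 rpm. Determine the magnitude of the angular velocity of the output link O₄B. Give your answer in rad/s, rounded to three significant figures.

ω₂ = 7.54 rad/s (from 72 rpm).
Differentiating the loop-closure r₂e^{iθ₂}+r₃e^{iθ₃}=r₁+r₄e^{iθ₄} gives r₂ω₂e^{iθ₂}+r₃ω₃e^{iθ₃}=r₄ω₄e^{iθ₄}.
Eliminating the other unknown: ω₄ = r₂ω₂ sin(θ₂−θ₃) / [r₄ sin(θ₄−θ₃)].
Numerator sine = +0.38430; denominator sine = -0.99189.
Result = 0.0458·7.54·(+0.38430) / (0.078·(-0.99189)) = -1.7153 rad/s; magnitude 1.7153 rad/s.

1.72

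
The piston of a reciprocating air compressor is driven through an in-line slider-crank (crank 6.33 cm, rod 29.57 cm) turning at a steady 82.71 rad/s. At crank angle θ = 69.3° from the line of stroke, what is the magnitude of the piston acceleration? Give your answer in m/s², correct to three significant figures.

ω = 82.71 rad/s
x(θ) = r cosθ + √(L² − r² sin²θ); with ω constant, a = ω²·d²x/dθ².
d²x/dθ² = −r cosθ − r²(cos2θ)/√u − r⁴ sin²2θ/(4u^{3/2}),  u = L² − r² sin²θ = 0.0839322 m².
Substituting r = 0.0633 m, L = 0.2957 m, θ = 69.3°: d²x/dθ² = -0.012073 m.
a = ω²·d²x/dθ² = (82.71)²·(-0.012073) = -82.588 m/s²;  |a| = 82.588 m/s².

82.6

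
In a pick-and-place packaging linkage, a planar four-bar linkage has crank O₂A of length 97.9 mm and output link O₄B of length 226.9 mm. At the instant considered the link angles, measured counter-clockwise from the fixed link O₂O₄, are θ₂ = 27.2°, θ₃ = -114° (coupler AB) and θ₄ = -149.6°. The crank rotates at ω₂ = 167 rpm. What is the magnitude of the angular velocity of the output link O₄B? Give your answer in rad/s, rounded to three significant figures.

8.12

ω₂ = 17.49 rad/s (from 167 rpm).
Differentiating the loop-closure r₂e^{iθ₂}+r₃e^{iθ₃}=r₁+r₄e^{iθ₄} gives r₂ω₂e^{iθ₂}+r₃ω₃e^{iθ₃}=r₄ω₄e^{iθ₄}.
Eliminating the other unknown: ω₄ = r₂ω₂ sin(θ₂−θ₃) / [r₄ sin(θ₄−θ₃)].
Numerator sine = +0.62660; denominator sine = -0.58212.
Result = 0.0979·17.49·(+0.62660) / (0.2269·(-0.58212)) = -8.1222 rad/s; magnitude 8.1222 rad/s.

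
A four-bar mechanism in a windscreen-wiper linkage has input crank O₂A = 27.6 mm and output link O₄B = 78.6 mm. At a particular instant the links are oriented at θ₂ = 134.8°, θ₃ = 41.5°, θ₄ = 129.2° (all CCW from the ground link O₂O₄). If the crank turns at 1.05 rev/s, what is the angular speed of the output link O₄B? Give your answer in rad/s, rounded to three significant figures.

2.31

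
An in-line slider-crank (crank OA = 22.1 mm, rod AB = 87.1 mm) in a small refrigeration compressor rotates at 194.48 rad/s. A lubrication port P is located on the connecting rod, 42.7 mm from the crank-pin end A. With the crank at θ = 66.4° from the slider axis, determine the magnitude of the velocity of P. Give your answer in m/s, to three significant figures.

ω = 194.5 rad/s.  Crank-pin speed |V_A| = rω = 4.298 m/s, perpendicular to OA.
Rod angle: sinφ = −(r/L) sinθ ⇒ φ = -13.445°; ω_rod = −rω cosθ/√(L²−r²sin²θ) = -20.312 rad/s.
V_P = V_A + ω_rod × AP, with AP = 0.0427 m along the rod.
Components: V_Px = −rω sinθ − a·ω_rod·sinφ = -4.1402 m/s;  V_Py = rω cosθ + a·ω_rod·cosφ = +0.87714 m/s.
|V_P| = √(V_Px² + V_Py²) = 4.2321 m/s.

4.23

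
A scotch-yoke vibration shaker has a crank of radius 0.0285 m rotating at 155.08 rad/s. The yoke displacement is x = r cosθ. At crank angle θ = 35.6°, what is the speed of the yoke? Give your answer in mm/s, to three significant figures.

ω = 155.1 rad/s
x = r cosθ ⇒ ẋ = −rω sinθ.
|v| = rω|sinθ| = 0.0285·155.1·|sin 35.6°| = 2.5729 m/s = 2572.9 mm/s.

2570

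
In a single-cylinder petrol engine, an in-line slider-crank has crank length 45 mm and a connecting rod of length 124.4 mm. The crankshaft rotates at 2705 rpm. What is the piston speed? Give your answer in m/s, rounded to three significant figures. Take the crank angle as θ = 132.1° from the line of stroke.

ω = 2π·2705/60 = 283.3 rad/s
For an in-line slider-crank, x = r cosθ + √(L² − r² sin²θ), so v = −rω sinθ·[1 + r cosθ/√(L² − r² sin²θ)].
With r = 0.045 m, L = 0.1244 m, θ = 132.1°: √(L² − r² sin²θ) = 0.11984 m.
v = −0.045·283.3·0.74198·[1 + 0.045·-0.67043/0.11984] = -7.0769 m/s.
|v| = 7.0769 m/s.

7.08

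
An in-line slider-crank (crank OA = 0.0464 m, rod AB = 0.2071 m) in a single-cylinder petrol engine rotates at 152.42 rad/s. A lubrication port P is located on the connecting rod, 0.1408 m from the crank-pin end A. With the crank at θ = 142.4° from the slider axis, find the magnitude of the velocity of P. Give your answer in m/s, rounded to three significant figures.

ω = 152.4 rad/s.  Crank-pin speed |V_A| = rω = 7.0723 m/s, perpendicular to OA.
Rod angle: sinφ = −(r/L) sinθ ⇒ φ = -7.857°; ω_rod = −rω cosθ/√(L²−r²sin²θ) = +27.312 rad/s.
V_P = V_A + ω_rod × AP, with AP = 0.1408 m along the rod.
Components: V_Px = −rω sinθ − a·ω_rod·sinφ = -3.7894 m/s;  V_Py = rω cosθ + a·ω_rod·cosφ = -1.7938 m/s.
|V_P| = √(V_Px² + V_Py²) = 4.1926 m/s.

4.19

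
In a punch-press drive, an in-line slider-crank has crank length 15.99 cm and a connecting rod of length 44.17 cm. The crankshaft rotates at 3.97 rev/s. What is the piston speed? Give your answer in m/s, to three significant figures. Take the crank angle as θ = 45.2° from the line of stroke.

ω = 2π·3.97 = 24.94 rad/s
For an in-line slider-crank, x = r cosθ + √(L² − r² sin²θ), so v = −rω sinθ·[1 + r cosθ/√(L² − r² sin²θ)].
With r = 0.1599 m, L = 0.4417 m, θ = 45.2°: √(L² − r² sin²θ) = 0.42688 m.
v = −0.1599·24.94·0.70957·[1 + 0.1599·0.70463/0.42688] = -3.5772 m/s.
|v| = 3.5772 m/s.

3.58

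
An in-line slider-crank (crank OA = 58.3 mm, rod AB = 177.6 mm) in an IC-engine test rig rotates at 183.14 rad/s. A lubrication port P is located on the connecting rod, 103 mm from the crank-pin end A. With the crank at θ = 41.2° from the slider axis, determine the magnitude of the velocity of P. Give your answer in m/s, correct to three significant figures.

8.74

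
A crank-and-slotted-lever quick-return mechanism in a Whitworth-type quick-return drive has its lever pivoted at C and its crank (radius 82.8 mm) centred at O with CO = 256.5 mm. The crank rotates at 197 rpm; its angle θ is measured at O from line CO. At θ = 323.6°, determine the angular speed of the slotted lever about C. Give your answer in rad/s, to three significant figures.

4.62

ω = 20.63 rad/s (from 197 rpm).
Crank pin A relative to C: A = (d + r cosθ, r sinθ); lever angle φ = atan2(r sinθ, d + r cosθ).
Differentiating tanφ: φ̇ = rω(d cosθ + r)/(d² + r² + 2dr cosθ).
d² + r² + 2dr cosθ = |CA|² = 0.106837 m²;  d cosθ + r = +0.28926 m.
|ω_lever| = |0.0828·20.63·+0.28926| / 0.106837 = 4.6247 rad/s.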